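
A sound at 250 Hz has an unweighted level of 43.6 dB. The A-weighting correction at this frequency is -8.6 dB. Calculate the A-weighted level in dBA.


Given values:
  SPL = 43.6 dB
  A-weighting at 250 Hz = -8.6 dB
Formula: L_A = SPL + A_weight
L_A = 43.6 + (-8.6)
L_A = 35.0

35.0 dBA


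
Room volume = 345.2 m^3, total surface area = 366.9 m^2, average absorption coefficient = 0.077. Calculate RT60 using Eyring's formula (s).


Given values:
  V = 345.2 m^3, S = 366.9 m^2, alpha = 0.077
Formula: RT60 = 0.161 * V / (-S * ln(1 - alpha))
Compute ln(1 - 0.077) = ln(0.923) = -0.080126
Denominator: -366.9 * -0.080126 = 29.3982
Numerator: 0.161 * 345.2 = 55.5772
RT60 = 55.5772 / 29.3982 = 1.89

1.89 s


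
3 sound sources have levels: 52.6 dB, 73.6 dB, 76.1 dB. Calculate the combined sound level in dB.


Formula: L_total = 10 * log10( sum(10^(Li/10)) )
  Source 1: 10^(52.6/10) = 181970.0859
  Source 2: 10^(73.6/10) = 22908676.5277
  Source 3: 10^(76.1/10) = 40738027.7804
Sum of linear values = 63828674.394
L_total = 10 * log10(63828674.394) = 78.05

78.05 dB


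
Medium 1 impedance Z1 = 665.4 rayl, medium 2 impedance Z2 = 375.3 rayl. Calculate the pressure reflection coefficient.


Given values:
  Z1 = 665.4 rayl, Z2 = 375.3 rayl
Formula: R = (Z2 - Z1) / (Z2 + Z1)
Numerator: Z2 - Z1 = 375.3 - 665.4 = -290.1
Denominator: Z2 + Z1 = 375.3 + 665.4 = 1040.7
R = -290.1 / 1040.7 = -0.2788

-0.2788


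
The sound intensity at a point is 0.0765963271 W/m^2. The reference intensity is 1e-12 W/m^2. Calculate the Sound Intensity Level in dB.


Given values:
  I = 0.0765963271 W/m^2
  I_ref = 1e-12 W/m^2
Formula: SIL = 10 * log10(I / I_ref)
Compute ratio: I / I_ref = 76596327100
Compute log10: log10(76596327100) = 10.884208
Multiply: SIL = 10 * 10.884208 = 108.84

108.84 dB


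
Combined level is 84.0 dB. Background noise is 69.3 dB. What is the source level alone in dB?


Given values:
  L_total = 84.0 dB, L_bg = 69.3 dB
Formula: L_source = 10 * log10(10^(L_total/10) - 10^(L_bg/10))
Convert to linear:
  10^(84.0/10) = 251188643.151
  10^(69.3/10) = 8511380.382
Difference: 251188643.151 - 8511380.382 = 242677262.769
L_source = 10 * log10(242677262.769) = 83.85

83.85 dB


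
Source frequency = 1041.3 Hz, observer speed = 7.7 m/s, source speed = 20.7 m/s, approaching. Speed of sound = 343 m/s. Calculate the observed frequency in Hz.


Given values:
  f_s = 1041.3 Hz, v_o = 7.7 m/s, v_s = 20.7 m/s
  Direction: approaching
Formula: f_o = f_s * (c + v_o) / (c - v_s)
Numerator: c + v_o = 343 + 7.7 = 350.7
Denominator: c - v_s = 343 - 20.7 = 322.3
f_o = 1041.3 * 350.7 / 322.3 = 1133.06

1133.06 Hz


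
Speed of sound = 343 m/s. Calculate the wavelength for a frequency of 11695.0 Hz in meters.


Given values:
  c = 343 m/s, f = 11695.0 Hz
Formula: lambda = c / f
lambda = 343 / 11695.0
lambda = 0.0293

0.0293 m


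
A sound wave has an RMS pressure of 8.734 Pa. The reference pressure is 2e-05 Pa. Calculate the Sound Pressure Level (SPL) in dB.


Given values:
  p = 8.734 Pa
  p_ref = 2e-05 Pa
Formula: SPL = 20 * log10(p / p_ref)
Compute ratio: p / p_ref = 8.734 / 2e-05 = 436700
Compute log10: log10(436700) = 5.640183
Multiply: SPL = 20 * 5.640183 = 112.8

112.8 dB


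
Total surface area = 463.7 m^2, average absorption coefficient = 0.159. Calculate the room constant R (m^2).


Given values:
  S = 463.7 m^2, alpha = 0.159
Formula: R = S * alpha / (1 - alpha)
Numerator: 463.7 * 0.159 = 73.7283
Denominator: 1 - 0.159 = 0.841
R = 73.7283 / 0.841 = 87.67

87.67 m^2


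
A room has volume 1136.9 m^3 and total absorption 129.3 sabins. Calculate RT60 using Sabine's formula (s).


Given values:
  V = 1136.9 m^3
  A = 129.3 sabins
Formula: RT60 = 0.161 * V / A
Numerator: 0.161 * 1136.9 = 183.0409
RT60 = 183.0409 / 129.3 = 1.416

1.416 s


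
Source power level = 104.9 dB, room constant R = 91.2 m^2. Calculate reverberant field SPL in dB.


Given values:
  Lw = 104.9 dB, R = 91.2 m^2
Formula: SPL = Lw + 10 * log10(4 / R)
Compute 4 / R = 4 / 91.2 = 0.04386
Compute 10 * log10(0.04386) = -13.5793
SPL = 104.9 + (-13.5793) = 91.32

91.32 dB


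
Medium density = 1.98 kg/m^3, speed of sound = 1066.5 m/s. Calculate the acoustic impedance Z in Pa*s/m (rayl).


Given values:
  rho = 1.98 kg/m^3
  c = 1066.5 m/s
Formula: Z = rho * c
Z = 1.98 * 1066.5
Z = 2111.67

2111.67 rayl


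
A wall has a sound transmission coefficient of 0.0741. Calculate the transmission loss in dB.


Given values:
  tau = 0.0741
Formula: TL = 10 * log10(1 / tau)
Compute 1 / tau = 1 / 0.0741 = 13.4953
Compute log10(13.4953) = 1.130183
TL = 10 * 1.130183 = 11.3

11.3 dB


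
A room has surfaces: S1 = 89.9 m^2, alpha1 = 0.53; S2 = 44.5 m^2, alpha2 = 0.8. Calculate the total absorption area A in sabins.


Given surfaces:
  Surface 1: 89.9 * 0.53 = 47.647
  Surface 2: 44.5 * 0.8 = 35.6
Formula: A = sum(Si * alpha_i)
A = 47.647 + 35.6
A = 83.25

83.25 sabins


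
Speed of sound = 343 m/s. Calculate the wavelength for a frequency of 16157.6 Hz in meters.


Given values:
  c = 343 m/s, f = 16157.6 Hz
Formula: lambda = c / f
lambda = 343 / 16157.6
lambda = 0.0212

0.0212 m


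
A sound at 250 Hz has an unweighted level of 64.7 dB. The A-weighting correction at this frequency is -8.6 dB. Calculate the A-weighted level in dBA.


Given values:
  SPL = 64.7 dB
  A-weighting at 250 Hz = -8.6 dB
Formula: L_A = SPL + A_weight
L_A = 64.7 + (-8.6)
L_A = 56.1

56.1 dBA


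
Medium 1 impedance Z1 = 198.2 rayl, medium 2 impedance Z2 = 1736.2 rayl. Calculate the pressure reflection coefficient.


Given values:
  Z1 = 198.2 rayl, Z2 = 1736.2 rayl
Formula: R = (Z2 - Z1) / (Z2 + Z1)
Numerator: Z2 - Z1 = 1736.2 - 198.2 = 1538.0
Denominator: Z2 + Z1 = 1736.2 + 198.2 = 1934.4
R = 1538.0 / 1934.4 = 0.7951

0.7951


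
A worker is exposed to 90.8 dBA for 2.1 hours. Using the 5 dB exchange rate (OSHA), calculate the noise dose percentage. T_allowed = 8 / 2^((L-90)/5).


Given values:
  L = 90.8 dBA, T = 2.1 hours
Formula: T_allowed = 8 / 2^((L - 90) / 5)
Compute exponent: (90.8 - 90) / 5 = 0.16
Compute 2^(0.16) = 1.117287
T_allowed = 8 / 1.117287 = 7.160201 hours
Dose = (T / T_allowed) * 100
Dose = (2.1 / 7.160201) * 100 = 29.33

29.33 %


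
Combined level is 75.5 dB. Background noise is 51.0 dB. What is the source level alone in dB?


Given values:
  L_total = 75.5 dB, L_bg = 51.0 dB
Formula: L_source = 10 * log10(10^(L_total/10) - 10^(L_bg/10))
Convert to linear:
  10^(75.5/10) = 35481338.9234
  10^(51.0/10) = 125892.5412
Difference: 35481338.9234 - 125892.5412 = 35355446.3822
L_source = 10 * log10(35355446.3822) = 75.48

75.48 dB


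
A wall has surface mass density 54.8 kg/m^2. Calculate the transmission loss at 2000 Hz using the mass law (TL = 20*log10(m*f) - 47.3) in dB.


Given values:
  m = 54.8 kg/m^2, f = 2000 Hz
Formula: TL = 20 * log10(m * f) - 47.3
Compute m * f = 54.8 * 2000 = 109600.0
Compute log10(109600.0) = 5.039811
Compute 20 * 5.039811 = 100.7962
TL = 100.7962 - 47.3 = 53.5

53.5 dB


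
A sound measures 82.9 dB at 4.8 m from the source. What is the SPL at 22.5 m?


Given values:
  SPL1 = 82.9 dB, r1 = 4.8 m, r2 = 22.5 m
Formula: SPL2 = SPL1 - 20 * log10(r2 / r1)
Compute ratio: r2 / r1 = 22.5 / 4.8 = 4.6875
Compute log10: log10(4.6875) = 0.670941
Compute drop: 20 * 0.670941 = 13.4188
SPL2 = 82.9 - 13.4188 = 69.48

69.48 dB


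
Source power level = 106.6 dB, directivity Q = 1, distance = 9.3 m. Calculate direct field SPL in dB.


Given values:
  Lw = 106.6 dB, Q = 1, r = 9.3 m
Formula: SPL = Lw + 10 * log10(Q / (4 * pi * r^2))
Compute 4 * pi * r^2 = 4 * pi * 9.3^2 = 1086.8654
Compute Q / denom = 1 / 1086.8654 = 0.00092008
Compute 10 * log10(0.00092008) = -30.3617
SPL = 106.6 + (-30.3617) = 76.24

76.24 dB


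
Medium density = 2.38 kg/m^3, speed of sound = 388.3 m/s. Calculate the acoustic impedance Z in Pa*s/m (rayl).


Given values:
  rho = 2.38 kg/m^3
  c = 388.3 m/s
Formula: Z = rho * c
Z = 2.38 * 388.3
Z = 924.15

924.15 rayl


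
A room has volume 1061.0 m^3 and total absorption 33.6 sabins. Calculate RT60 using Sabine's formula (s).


Given values:
  V = 1061.0 m^3
  A = 33.6 sabins
Formula: RT60 = 0.161 * V / A
Numerator: 0.161 * 1061.0 = 170.821
RT60 = 170.821 / 33.6 = 5.084

5.084 s


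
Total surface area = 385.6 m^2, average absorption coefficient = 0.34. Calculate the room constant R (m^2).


Given values:
  S = 385.6 m^2, alpha = 0.34
Formula: R = S * alpha / (1 - alpha)
Numerator: 385.6 * 0.34 = 131.104
Denominator: 1 - 0.34 = 0.66
R = 131.104 / 0.66 = 198.64

198.64 m^2


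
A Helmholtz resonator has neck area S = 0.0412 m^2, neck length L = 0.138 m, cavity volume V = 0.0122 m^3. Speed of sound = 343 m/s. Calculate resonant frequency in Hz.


Given values:
  S = 0.0412 m^2, L = 0.138 m, V = 0.0122 m^3, c = 343 m/s
Formula: f = (c / (2*pi)) * sqrt(S / (V * L))
Compute V * L = 0.0122 * 0.138 = 0.0016836
Compute S / (V * L) = 0.0412 / 0.0016836 = 24.4714
Compute sqrt(24.4714) = 4.946858
Compute c / (2*pi) = 343 / 6.283185 = 54.590148
f = 54.590148 * 4.946858 = 270.05

270.05 Hz


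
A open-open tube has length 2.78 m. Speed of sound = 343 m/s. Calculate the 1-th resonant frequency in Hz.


Given values:
  Tube type: open-open, L = 2.78 m, c = 343 m/s, n = 1
Formula: f_n = n * c / (2 * L)
Compute 2 * L = 2 * 2.78 = 5.56
f = 1 * 343 / 5.56
f = 61.69

61.69 Hz


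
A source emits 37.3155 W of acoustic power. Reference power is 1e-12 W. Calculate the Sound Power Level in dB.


Given values:
  W = 37.3155 W
  W_ref = 1e-12 W
Formula: SWL = 10 * log10(W / W_ref)
Compute ratio: W / W_ref = 37315500000000
Compute log10: log10(37315500000000) = 13.571889
Multiply: SWL = 10 * 13.571889 = 135.72

135.72 dB


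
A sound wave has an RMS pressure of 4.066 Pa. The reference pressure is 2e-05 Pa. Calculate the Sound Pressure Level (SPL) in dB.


Given values:
  p = 4.066 Pa
  p_ref = 2e-05 Pa
Formula: SPL = 20 * log10(p / p_ref)
Compute ratio: p / p_ref = 4.066 / 2e-05 = 203300
Compute log10: log10(203300) = 5.308137
Multiply: SPL = 20 * 5.308137 = 106.16

106.16 dB


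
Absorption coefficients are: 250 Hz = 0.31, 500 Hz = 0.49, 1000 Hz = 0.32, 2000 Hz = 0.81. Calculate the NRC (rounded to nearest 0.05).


Given values:
  a_250 = 0.31, a_500 = 0.49
  a_1000 = 0.32, a_2000 = 0.81
Formula: NRC = (a250 + a500 + a1000 + a2000) / 4
Sum = 0.31 + 0.49 + 0.32 + 0.81 = 1.93
NRC = 1.93 / 4 = 0.4825
Rounded to nearest 0.05: 0.5

0.5


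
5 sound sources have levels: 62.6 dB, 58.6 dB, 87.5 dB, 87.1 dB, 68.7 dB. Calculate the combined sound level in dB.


Formula: L_total = 10 * log10( sum(10^(Li/10)) )
  Source 1: 10^(62.6/10) = 1819700.8586
  Source 2: 10^(58.6/10) = 724435.9601
  Source 3: 10^(87.5/10) = 562341325.1903
  Source 4: 10^(87.1/10) = 512861383.9914
  Source 5: 10^(68.7/10) = 7413102.413
Sum of linear values = 1085159948.4134
L_total = 10 * log10(1085159948.4134) = 90.35

90.35 dB


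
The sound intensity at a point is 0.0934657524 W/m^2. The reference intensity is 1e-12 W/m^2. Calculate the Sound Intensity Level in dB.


Given values:
  I = 0.0934657524 W/m^2
  I_ref = 1e-12 W/m^2
Formula: SIL = 10 * log10(I / I_ref)
Compute ratio: I / I_ref = 93465752400
Compute log10: log10(93465752400) = 10.970653
Multiply: SIL = 10 * 10.970653 = 109.71

109.71 dB


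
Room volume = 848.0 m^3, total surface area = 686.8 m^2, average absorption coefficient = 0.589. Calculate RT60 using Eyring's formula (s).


Given values:
  V = 848.0 m^3, S = 686.8 m^2, alpha = 0.589
Formula: RT60 = 0.161 * V / (-S * ln(1 - alpha))
Compute ln(1 - 0.589) = ln(0.411) = -0.889162
Denominator: -686.8 * -0.889162 = 610.6765
Numerator: 0.161 * 848.0 = 136.528
RT60 = 136.528 / 610.6765 = 0.224

0.224 s


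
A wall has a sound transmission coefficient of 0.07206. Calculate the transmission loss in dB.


Given values:
  tau = 0.07206
Formula: TL = 10 * log10(1 / tau)
Compute 1 / tau = 1 / 0.07206 = 13.8773
Compute log10(13.8773) = 1.142305
TL = 10 * 1.142305 = 11.42

11.42 dB


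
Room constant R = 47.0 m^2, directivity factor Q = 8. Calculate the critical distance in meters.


Given values:
  R = 47.0 m^2, Q = 8
Formula: d_c = 0.141 * sqrt(Q * R)
Compute Q * R = 8 * 47.0 = 376.0
Compute sqrt(376.0) = 19.3907
d_c = 0.141 * 19.3907 = 2.734

2.734 m


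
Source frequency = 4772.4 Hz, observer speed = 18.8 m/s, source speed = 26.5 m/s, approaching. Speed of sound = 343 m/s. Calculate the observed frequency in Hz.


Given values:
  f_s = 4772.4 Hz, v_o = 18.8 m/s, v_s = 26.5 m/s
  Direction: approaching
Formula: f_o = f_s * (c + v_o) / (c - v_s)
Numerator: c + v_o = 343 + 18.8 = 361.8
Denominator: c - v_s = 343 - 26.5 = 316.5
f_o = 4772.4 * 361.8 / 316.5 = 5455.46

5455.46 Hz


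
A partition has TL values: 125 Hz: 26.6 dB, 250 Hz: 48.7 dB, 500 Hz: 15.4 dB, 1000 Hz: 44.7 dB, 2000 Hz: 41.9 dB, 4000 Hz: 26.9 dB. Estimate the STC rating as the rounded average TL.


Given TL values at each frequency:
  125 Hz: 26.6 dB
  250 Hz: 48.7 dB
  500 Hz: 15.4 dB
  1000 Hz: 44.7 dB
  2000 Hz: 41.9 dB
  4000 Hz: 26.9 dB
Formula: STC ~ round(average of TL values)
Sum = 26.6 + 48.7 + 15.4 + 44.7 + 41.9 + 26.9 = 204.2
Average = 204.2 / 6 = 34.03
Rounded: 34

34


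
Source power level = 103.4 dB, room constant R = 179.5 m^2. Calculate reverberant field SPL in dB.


Given values:
  Lw = 103.4 dB, R = 179.5 m^2
Formula: SPL = Lw + 10 * log10(4 / R)
Compute 4 / R = 4 / 179.5 = 0.022284
Compute 10 * log10(0.022284) = -16.5201
SPL = 103.4 + (-16.5201) = 86.88

86.88 dB


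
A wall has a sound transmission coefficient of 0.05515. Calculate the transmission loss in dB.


Given values:
  tau = 0.05515
Formula: TL = 10 * log10(1 / tau)
Compute 1 / tau = 1 / 0.05515 = 18.1324
Compute log10(18.1324) = 1.258455
TL = 10 * 1.258455 = 12.58

12.58 dB


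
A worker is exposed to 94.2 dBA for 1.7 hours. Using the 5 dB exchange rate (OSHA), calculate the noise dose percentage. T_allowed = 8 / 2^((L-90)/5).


Given values:
  L = 94.2 dBA, T = 1.7 hours
Formula: T_allowed = 8 / 2^((L - 90) / 5)
Compute exponent: (94.2 - 90) / 5 = 0.84
Compute 2^(0.84) = 1.79005
T_allowed = 8 / 1.79005 = 4.469149 hours
Dose = (T / T_allowed) * 100
Dose = (1.7 / 4.469149) * 100 = 38.04

38.04 %


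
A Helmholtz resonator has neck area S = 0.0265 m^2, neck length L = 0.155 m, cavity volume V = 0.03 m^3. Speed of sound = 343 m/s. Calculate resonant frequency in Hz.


Given values:
  S = 0.0265 m^2, L = 0.155 m, V = 0.03 m^3, c = 343 m/s
Formula: f = (c / (2*pi)) * sqrt(S / (V * L))
Compute V * L = 0.03 * 0.155 = 0.00465
Compute S / (V * L) = 0.0265 / 0.00465 = 5.6989
Compute sqrt(5.6989) = 2.387237
Compute c / (2*pi) = 343 / 6.283185 = 54.590148
f = 54.590148 * 2.387237 = 130.32

130.32 Hz


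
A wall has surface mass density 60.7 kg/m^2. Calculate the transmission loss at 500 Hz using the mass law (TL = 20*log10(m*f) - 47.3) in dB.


Given values:
  m = 60.7 kg/m^2, f = 500 Hz
Formula: TL = 20 * log10(m * f) - 47.3
Compute m * f = 60.7 * 500 = 30350.0
Compute log10(30350.0) = 4.482159
Compute 20 * 4.482159 = 89.6432
TL = 89.6432 - 47.3 = 42.34

42.34 dB


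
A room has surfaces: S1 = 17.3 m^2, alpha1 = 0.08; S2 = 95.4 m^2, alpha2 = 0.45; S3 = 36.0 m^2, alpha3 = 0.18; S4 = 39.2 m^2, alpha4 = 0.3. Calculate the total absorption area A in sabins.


Given surfaces:
  Surface 1: 17.3 * 0.08 = 1.384
  Surface 2: 95.4 * 0.45 = 42.93
  Surface 3: 36.0 * 0.18 = 6.48
  Surface 4: 39.2 * 0.3 = 11.76
Formula: A = sum(Si * alpha_i)
A = 1.384 + 42.93 + 6.48 + 11.76
A = 62.55

62.55 sabins


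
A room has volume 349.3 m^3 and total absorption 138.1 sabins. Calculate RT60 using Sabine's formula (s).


Given values:
  V = 349.3 m^3
  A = 138.1 sabins
Formula: RT60 = 0.161 * V / A
Numerator: 0.161 * 349.3 = 56.2373
RT60 = 56.2373 / 138.1 = 0.407

0.407 s


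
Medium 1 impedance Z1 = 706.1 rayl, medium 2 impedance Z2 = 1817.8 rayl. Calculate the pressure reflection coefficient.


Given values:
  Z1 = 706.1 rayl, Z2 = 1817.8 rayl
Formula: R = (Z2 - Z1) / (Z2 + Z1)
Numerator: Z2 - Z1 = 1817.8 - 706.1 = 1111.7
Denominator: Z2 + Z1 = 1817.8 + 706.1 = 2523.9
R = 1111.7 / 2523.9 = 0.4405

0.4405


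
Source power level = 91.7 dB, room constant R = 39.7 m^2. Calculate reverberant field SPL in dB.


Given values:
  Lw = 91.7 dB, R = 39.7 m^2
Formula: SPL = Lw + 10 * log10(4 / R)
Compute 4 / R = 4 / 39.7 = 0.100756
Compute 10 * log10(0.100756) = -9.9673
SPL = 91.7 + (-9.9673) = 81.73

81.73 dB


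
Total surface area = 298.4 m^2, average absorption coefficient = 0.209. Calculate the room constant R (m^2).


Given values:
  S = 298.4 m^2, alpha = 0.209
Formula: R = S * alpha / (1 - alpha)
Numerator: 298.4 * 0.209 = 62.3656
Denominator: 1 - 0.209 = 0.791
R = 62.3656 / 0.791 = 78.84

78.84 m^2


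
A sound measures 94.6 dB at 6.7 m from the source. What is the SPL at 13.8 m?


Given values:
  SPL1 = 94.6 dB, r1 = 6.7 m, r2 = 13.8 m
Formula: SPL2 = SPL1 - 20 * log10(r2 / r1)
Compute ratio: r2 / r1 = 13.8 / 6.7 = 2.0597
Compute log10: log10(2.0597) = 0.313804
Compute drop: 20 * 0.313804 = 6.2761
SPL2 = 94.6 - 6.2761 = 88.32

88.32 dB


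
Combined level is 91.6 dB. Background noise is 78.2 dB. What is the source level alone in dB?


Given values:
  L_total = 91.6 dB, L_bg = 78.2 dB
Formula: L_source = 10 * log10(10^(L_total/10) - 10^(L_bg/10))
Convert to linear:
  10^(91.6/10) = 1445439770.7459
  10^(78.2/10) = 66069344.8008
Difference: 1445439770.7459 - 66069344.8008 = 1379370425.9451
L_source = 10 * log10(1379370425.9451) = 91.4

91.4 dB


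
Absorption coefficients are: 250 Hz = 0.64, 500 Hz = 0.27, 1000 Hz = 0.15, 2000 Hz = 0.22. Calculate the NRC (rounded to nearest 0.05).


Given values:
  a_250 = 0.64, a_500 = 0.27
  a_1000 = 0.15, a_2000 = 0.22
Formula: NRC = (a250 + a500 + a1000 + a2000) / 4
Sum = 0.64 + 0.27 + 0.15 + 0.22 = 1.28
NRC = 1.28 / 4 = 0.32
Rounded to nearest 0.05: 0.3

0.3


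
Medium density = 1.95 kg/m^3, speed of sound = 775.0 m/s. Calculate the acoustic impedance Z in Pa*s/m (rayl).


Given values:
  rho = 1.95 kg/m^3
  c = 775.0 m/s
Formula: Z = rho * c
Z = 1.95 * 775.0
Z = 1511.25

1511.25 rayl


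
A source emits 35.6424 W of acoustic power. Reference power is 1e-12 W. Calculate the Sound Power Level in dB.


Given values:
  W = 35.6424 W
  W_ref = 1e-12 W
Formula: SWL = 10 * log10(W / W_ref)
Compute ratio: W / W_ref = 35642400000000
Compute log10: log10(35642400000000) = 13.551967
Multiply: SWL = 10 * 13.551967 = 135.52

135.52 dB


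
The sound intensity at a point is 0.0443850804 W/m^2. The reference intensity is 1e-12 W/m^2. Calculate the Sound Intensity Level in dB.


Given values:
  I = 0.0443850804 W/m^2
  I_ref = 1e-12 W/m^2
Formula: SIL = 10 * log10(I / I_ref)
Compute ratio: I / I_ref = 44385080400
Compute log10: log10(44385080400) = 10.647237
Multiply: SIL = 10 * 10.647237 = 106.47

106.47 dB


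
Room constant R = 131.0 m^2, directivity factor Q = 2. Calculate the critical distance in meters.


Given values:
  R = 131.0 m^2, Q = 2
Formula: d_c = 0.141 * sqrt(Q * R)
Compute Q * R = 2 * 131.0 = 262.0
Compute sqrt(262.0) = 16.1864
d_c = 0.141 * 16.1864 = 2.282

2.282 m


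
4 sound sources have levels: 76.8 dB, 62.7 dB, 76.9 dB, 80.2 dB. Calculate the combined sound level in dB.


Formula: L_total = 10 * log10( sum(10^(Li/10)) )
  Source 1: 10^(76.8/10) = 47863009.2323
  Source 2: 10^(62.7/10) = 1862087.1367
  Source 3: 10^(76.9/10) = 48977881.9368
  Source 4: 10^(80.2/10) = 104712854.8051
Sum of linear values = 203415833.1109
L_total = 10 * log10(203415833.1109) = 83.08

83.08 dB


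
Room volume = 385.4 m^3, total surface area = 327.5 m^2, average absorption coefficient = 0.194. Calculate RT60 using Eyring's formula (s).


Given values:
  V = 385.4 m^3, S = 327.5 m^2, alpha = 0.194
Formula: RT60 = 0.161 * V / (-S * ln(1 - alpha))
Compute ln(1 - 0.194) = ln(0.806) = -0.215672
Denominator: -327.5 * -0.215672 = 70.6326
Numerator: 0.161 * 385.4 = 62.0494
RT60 = 62.0494 / 70.6326 = 0.878

0.878 s


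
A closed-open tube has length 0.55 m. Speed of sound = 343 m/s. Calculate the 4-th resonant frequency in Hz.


Given values:
  Tube type: closed-open, L = 0.55 m, c = 343 m/s, n = 4
Formula: f_n = (2n - 1) * c / (4 * L)
Compute 2n - 1 = 2*4 - 1 = 7
Compute 4 * L = 4 * 0.55 = 2.2
f = 7 * 343 / 2.2
f = 1091.36

1091.36 Hz


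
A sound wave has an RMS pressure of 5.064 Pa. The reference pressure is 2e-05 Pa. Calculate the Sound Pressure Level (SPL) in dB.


Given values:
  p = 5.064 Pa
  p_ref = 2e-05 Pa
Formula: SPL = 20 * log10(p / p_ref)
Compute ratio: p / p_ref = 5.064 / 2e-05 = 253200
Compute log10: log10(253200) = 5.403464
Multiply: SPL = 20 * 5.403464 = 108.07

108.07 dB


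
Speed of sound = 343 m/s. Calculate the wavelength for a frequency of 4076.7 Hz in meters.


Given values:
  c = 343 m/s, f = 4076.7 Hz
Formula: lambda = c / f
lambda = 343 / 4076.7
lambda = 0.0841

0.0841 m


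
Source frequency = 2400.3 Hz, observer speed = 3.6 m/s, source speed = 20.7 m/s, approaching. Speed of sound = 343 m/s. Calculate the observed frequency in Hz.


Given values:
  f_s = 2400.3 Hz, v_o = 3.6 m/s, v_s = 20.7 m/s
  Direction: approaching
Formula: f_o = f_s * (c + v_o) / (c - v_s)
Numerator: c + v_o = 343 + 3.6 = 346.6
Denominator: c - v_s = 343 - 20.7 = 322.3
f_o = 2400.3 * 346.6 / 322.3 = 2581.27

2581.27 Hz


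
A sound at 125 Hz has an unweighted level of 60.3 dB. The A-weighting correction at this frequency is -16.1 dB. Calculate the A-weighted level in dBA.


Given values:
  SPL = 60.3 dB
  A-weighting at 125 Hz = -16.1 dB
Formula: L_A = SPL + A_weight
L_A = 60.3 + (-16.1)
L_A = 44.2

44.2 dBA


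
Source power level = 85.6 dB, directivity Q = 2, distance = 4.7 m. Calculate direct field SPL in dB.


Given values:
  Lw = 85.6 dB, Q = 2, r = 4.7 m
Formula: SPL = Lw + 10 * log10(Q / (4 * pi * r^2))
Compute 4 * pi * r^2 = 4 * pi * 4.7^2 = 277.5911
Compute Q / denom = 2 / 277.5911 = 0.00720484
Compute 10 * log10(0.00720484) = -21.4238
SPL = 85.6 + (-21.4238) = 64.18

64.18 dB


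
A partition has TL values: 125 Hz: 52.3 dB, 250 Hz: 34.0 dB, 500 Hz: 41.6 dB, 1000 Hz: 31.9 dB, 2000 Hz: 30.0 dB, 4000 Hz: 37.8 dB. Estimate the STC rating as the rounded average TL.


Given TL values at each frequency:
  125 Hz: 52.3 dB
  250 Hz: 34.0 dB
  500 Hz: 41.6 dB
  1000 Hz: 31.9 dB
  2000 Hz: 30.0 dB
  4000 Hz: 37.8 dB
Formula: STC ~ round(average of TL values)
Sum = 52.3 + 34.0 + 41.6 + 31.9 + 30.0 + 37.8 = 227.6
Average = 227.6 / 6 = 37.93
Rounded: 38

38


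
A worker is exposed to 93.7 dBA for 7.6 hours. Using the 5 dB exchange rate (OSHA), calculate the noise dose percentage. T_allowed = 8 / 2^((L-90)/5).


Given values:
  L = 93.7 dBA, T = 7.6 hours
Formula: T_allowed = 8 / 2^((L - 90) / 5)
Compute exponent: (93.7 - 90) / 5 = 0.74
Compute 2^(0.74) = 1.670176
T_allowed = 8 / 1.670176 = 4.789914 hours
Dose = (T / T_allowed) * 100
Dose = (7.6 / 4.789914) * 100 = 158.67

158.67 %


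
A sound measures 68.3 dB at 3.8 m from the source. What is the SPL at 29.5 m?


Given values:
  SPL1 = 68.3 dB, r1 = 3.8 m, r2 = 29.5 m
Formula: SPL2 = SPL1 - 20 * log10(r2 / r1)
Compute ratio: r2 / r1 = 29.5 / 3.8 = 7.7632
Compute log10: log10(7.7632) = 0.890041
Compute drop: 20 * 0.890041 = 17.8008
SPL2 = 68.3 - 17.8008 = 50.5

50.5 dB


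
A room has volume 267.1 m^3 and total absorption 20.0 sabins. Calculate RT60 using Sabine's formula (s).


Given values:
  V = 267.1 m^3
  A = 20.0 sabins
Formula: RT60 = 0.161 * V / A
Numerator: 0.161 * 267.1 = 43.0031
RT60 = 43.0031 / 20.0 = 2.15

2.15 s


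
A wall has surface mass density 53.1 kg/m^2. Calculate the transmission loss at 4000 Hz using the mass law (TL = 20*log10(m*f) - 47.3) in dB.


Given values:
  m = 53.1 kg/m^2, f = 4000 Hz
Formula: TL = 20 * log10(m * f) - 47.3
Compute m * f = 53.1 * 4000 = 212400.0
Compute log10(212400.0) = 5.327155
Compute 20 * 5.327155 = 106.5431
TL = 106.5431 - 47.3 = 59.24

59.24 dB


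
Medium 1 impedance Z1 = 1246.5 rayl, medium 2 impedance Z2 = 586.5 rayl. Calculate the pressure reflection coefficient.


Given values:
  Z1 = 1246.5 rayl, Z2 = 586.5 rayl
Formula: R = (Z2 - Z1) / (Z2 + Z1)
Numerator: Z2 - Z1 = 586.5 - 1246.5 = -660.0
Denominator: Z2 + Z1 = 586.5 + 1246.5 = 1833.0
R = -660.0 / 1833.0 = -0.3601

-0.3601


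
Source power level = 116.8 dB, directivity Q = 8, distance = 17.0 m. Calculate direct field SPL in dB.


Given values:
  Lw = 116.8 dB, Q = 8, r = 17.0 m
Formula: SPL = Lw + 10 * log10(Q / (4 * pi * r^2))
Compute 4 * pi * r^2 = 4 * pi * 17.0^2 = 3631.6811
Compute Q / denom = 8 / 3631.6811 = 0.00220284
Compute 10 * log10(0.00220284) = -26.5702
SPL = 116.8 + (-26.5702) = 90.23

90.23 dB


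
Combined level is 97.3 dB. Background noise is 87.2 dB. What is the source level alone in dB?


Given values:
  L_total = 97.3 dB, L_bg = 87.2 dB
Formula: L_source = 10 * log10(10^(L_total/10) - 10^(L_bg/10))
Convert to linear:
  10^(97.3/10) = 5370317963.7025
  10^(87.2/10) = 524807460.2498
Difference: 5370317963.7025 - 524807460.2498 = 4845510503.4527
L_source = 10 * log10(4845510503.4527) = 96.85

96.85 dB


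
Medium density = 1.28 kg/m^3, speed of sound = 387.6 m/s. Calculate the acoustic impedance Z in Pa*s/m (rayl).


Given values:
  rho = 1.28 kg/m^3
  c = 387.6 m/s
Formula: Z = rho * c
Z = 1.28 * 387.6
Z = 496.13

496.13 rayl


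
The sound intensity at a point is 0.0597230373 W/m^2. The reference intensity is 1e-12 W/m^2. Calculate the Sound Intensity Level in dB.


Given values:
  I = 0.0597230373 W/m^2
  I_ref = 1e-12 W/m^2
Formula: SIL = 10 * log10(I / I_ref)
Compute ratio: I / I_ref = 59723037300
Compute log10: log10(59723037300) = 10.776142
Multiply: SIL = 10 * 10.776142 = 107.76

107.76 dB


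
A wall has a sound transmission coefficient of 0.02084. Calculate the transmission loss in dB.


Given values:
  tau = 0.02084
Formula: TL = 10 * log10(1 / tau)
Compute 1 / tau = 1 / 0.02084 = 47.9846
Compute log10(47.9846) = 1.681102
TL = 10 * 1.681102 = 16.81

16.81 dB


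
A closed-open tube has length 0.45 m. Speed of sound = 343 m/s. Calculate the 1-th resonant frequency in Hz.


Given values:
  Tube type: closed-open, L = 0.45 m, c = 343 m/s, n = 1
Formula: f_n = (2n - 1) * c / (4 * L)
Compute 2n - 1 = 2*1 - 1 = 1
Compute 4 * L = 4 * 0.45 = 1.8
f = 1 * 343 / 1.8
f = 190.56

190.56 Hz


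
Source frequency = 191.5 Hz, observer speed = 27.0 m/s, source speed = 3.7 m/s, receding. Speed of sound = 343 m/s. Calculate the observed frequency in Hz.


Given values:
  f_s = 191.5 Hz, v_o = 27.0 m/s, v_s = 3.7 m/s
  Direction: receding
Formula: f_o = f_s * (c - v_o) / (c + v_s)
Numerator: c - v_o = 343 - 27.0 = 316.0
Denominator: c + v_s = 343 + 3.7 = 346.7
f_o = 191.5 * 316.0 / 346.7 = 174.54

174.54 Hz


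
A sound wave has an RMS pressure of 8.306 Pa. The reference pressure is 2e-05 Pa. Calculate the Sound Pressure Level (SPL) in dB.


Given values:
  p = 8.306 Pa
  p_ref = 2e-05 Pa
Formula: SPL = 20 * log10(p / p_ref)
Compute ratio: p / p_ref = 8.306 / 2e-05 = 415300
Compute log10: log10(415300) = 5.618362
Multiply: SPL = 20 * 5.618362 = 112.37

112.37 dB


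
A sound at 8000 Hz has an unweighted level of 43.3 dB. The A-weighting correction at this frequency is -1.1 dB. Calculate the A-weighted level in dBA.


Given values:
  SPL = 43.3 dB
  A-weighting at 8000 Hz = -1.1 dB
Formula: L_A = SPL + A_weight
L_A = 43.3 + (-1.1)
L_A = 42.2

42.2 dBA


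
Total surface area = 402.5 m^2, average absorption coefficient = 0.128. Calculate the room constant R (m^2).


Given values:
  S = 402.5 m^2, alpha = 0.128
Formula: R = S * alpha / (1 - alpha)
Numerator: 402.5 * 0.128 = 51.52
Denominator: 1 - 0.128 = 0.872
R = 51.52 / 0.872 = 59.08

59.08 m^2


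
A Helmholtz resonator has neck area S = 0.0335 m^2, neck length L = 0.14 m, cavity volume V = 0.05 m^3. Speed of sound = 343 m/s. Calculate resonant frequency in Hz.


Given values:
  S = 0.0335 m^2, L = 0.14 m, V = 0.05 m^3, c = 343 m/s
Formula: f = (c / (2*pi)) * sqrt(S / (V * L))
Compute V * L = 0.05 * 0.14 = 0.007
Compute S / (V * L) = 0.0335 / 0.007 = 4.7857
Compute sqrt(4.7857) = 2.187624
Compute c / (2*pi) = 343 / 6.283185 = 54.590148
f = 54.590148 * 2.187624 = 119.42

119.42 Hz


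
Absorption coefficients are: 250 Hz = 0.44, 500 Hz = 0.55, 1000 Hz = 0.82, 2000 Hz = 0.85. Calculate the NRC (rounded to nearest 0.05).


Given values:
  a_250 = 0.44, a_500 = 0.55
  a_1000 = 0.82, a_2000 = 0.85
Formula: NRC = (a250 + a500 + a1000 + a2000) / 4
Sum = 0.44 + 0.55 + 0.82 + 0.85 = 2.66
NRC = 2.66 / 4 = 0.665
Rounded to nearest 0.05: 0.65

0.65


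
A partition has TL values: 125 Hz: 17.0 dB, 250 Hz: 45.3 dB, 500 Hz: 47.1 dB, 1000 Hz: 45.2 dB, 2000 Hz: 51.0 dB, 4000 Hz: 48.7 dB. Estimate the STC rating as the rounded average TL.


Given TL values at each frequency:
  125 Hz: 17.0 dB
  250 Hz: 45.3 dB
  500 Hz: 47.1 dB
  1000 Hz: 45.2 dB
  2000 Hz: 51.0 dB
  4000 Hz: 48.7 dB
Formula: STC ~ round(average of TL values)
Sum = 17.0 + 45.3 + 47.1 + 45.2 + 51.0 + 48.7 = 254.3
Average = 254.3 / 6 = 42.38
Rounded: 42

42


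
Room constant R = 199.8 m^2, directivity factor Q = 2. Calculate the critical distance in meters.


Given values:
  R = 199.8 m^2, Q = 2
Formula: d_c = 0.141 * sqrt(Q * R)
Compute Q * R = 2 * 199.8 = 399.6
Compute sqrt(399.6) = 19.99
d_c = 0.141 * 19.99 = 2.819

2.819 m


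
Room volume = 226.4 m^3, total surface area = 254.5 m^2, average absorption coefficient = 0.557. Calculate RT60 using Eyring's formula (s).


Given values:
  V = 226.4 m^3, S = 254.5 m^2, alpha = 0.557
Formula: RT60 = 0.161 * V / (-S * ln(1 - alpha))
Compute ln(1 - 0.557) = ln(0.443) = -0.814186
Denominator: -254.5 * -0.814186 = 207.2103
Numerator: 0.161 * 226.4 = 36.4504
RT60 = 36.4504 / 207.2103 = 0.176

0.176 s


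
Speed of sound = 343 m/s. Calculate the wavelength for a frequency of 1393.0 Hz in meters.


Given values:
  c = 343 m/s, f = 1393.0 Hz
Formula: lambda = c / f
lambda = 343 / 1393.0
lambda = 0.2462

0.2462 m


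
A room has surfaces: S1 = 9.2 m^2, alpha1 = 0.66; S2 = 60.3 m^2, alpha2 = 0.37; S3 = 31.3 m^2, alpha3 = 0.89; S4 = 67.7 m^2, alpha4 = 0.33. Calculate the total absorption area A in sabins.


Given surfaces:
  Surface 1: 9.2 * 0.66 = 6.072
  Surface 2: 60.3 * 0.37 = 22.311
  Surface 3: 31.3 * 0.89 = 27.857
  Surface 4: 67.7 * 0.33 = 22.341
Formula: A = sum(Si * alpha_i)
A = 6.072 + 22.311 + 27.857 + 22.341
A = 78.58

78.58 sabins


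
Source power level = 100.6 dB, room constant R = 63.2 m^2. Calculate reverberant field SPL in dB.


Given values:
  Lw = 100.6 dB, R = 63.2 m^2
Formula: SPL = Lw + 10 * log10(4 / R)
Compute 4 / R = 4 / 63.2 = 0.063291
Compute 10 * log10(0.063291) = -11.9866
SPL = 100.6 + (-11.9866) = 88.61

88.61 dB


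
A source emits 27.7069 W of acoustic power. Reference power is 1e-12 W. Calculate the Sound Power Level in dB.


Given values:
  W = 27.7069 W
  W_ref = 1e-12 W
Formula: SWL = 10 * log10(W / W_ref)
Compute ratio: W / W_ref = 27706900000000
Compute log10: log10(27706900000000) = 13.442588
Multiply: SWL = 10 * 13.442588 = 134.43

134.43 dB


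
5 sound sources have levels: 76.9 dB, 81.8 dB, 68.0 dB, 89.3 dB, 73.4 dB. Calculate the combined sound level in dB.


Formula: L_total = 10 * log10( sum(10^(Li/10)) )
  Source 1: 10^(76.9/10) = 48977881.9368
  Source 2: 10^(81.8/10) = 151356124.8436
  Source 3: 10^(68.0/10) = 6309573.4448
  Source 4: 10^(89.3/10) = 851138038.2024
  Source 5: 10^(73.4/10) = 21877616.2395
Sum of linear values = 1079659234.6671
L_total = 10 * log10(1079659234.6671) = 90.33

90.33 dB


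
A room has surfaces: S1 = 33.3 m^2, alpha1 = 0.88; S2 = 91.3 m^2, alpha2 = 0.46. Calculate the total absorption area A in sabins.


Given surfaces:
  Surface 1: 33.3 * 0.88 = 29.304
  Surface 2: 91.3 * 0.46 = 41.998
Formula: A = sum(Si * alpha_i)
A = 29.304 + 41.998
A = 71.3

71.3 sabins


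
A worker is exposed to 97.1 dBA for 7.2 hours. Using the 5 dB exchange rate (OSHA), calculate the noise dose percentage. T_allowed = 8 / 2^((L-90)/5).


Given values:
  L = 97.1 dBA, T = 7.2 hours
Formula: T_allowed = 8 / 2^((L - 90) / 5)
Compute exponent: (97.1 - 90) / 5 = 1.42
Compute 2^(1.42) = 2.675855
T_allowed = 8 / 2.675855 = 2.989699 hours
Dose = (T / T_allowed) * 100
Dose = (7.2 / 2.989699) * 100 = 240.83

240.83 %


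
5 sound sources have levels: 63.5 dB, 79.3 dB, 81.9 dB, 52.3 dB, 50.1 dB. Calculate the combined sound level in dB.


Formula: L_total = 10 * log10( sum(10^(Li/10)) )
  Source 1: 10^(63.5/10) = 2238721.1386
  Source 2: 10^(79.3/10) = 85113803.8202
  Source 3: 10^(81.9/10) = 154881661.8912
  Source 4: 10^(52.3/10) = 169824.3652
  Source 5: 10^(50.1/10) = 102329.2992
Sum of linear values = 242506340.5144
L_total = 10 * log10(242506340.5144) = 83.85

83.85 dB


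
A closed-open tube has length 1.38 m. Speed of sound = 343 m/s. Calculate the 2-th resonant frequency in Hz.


Given values:
  Tube type: closed-open, L = 1.38 m, c = 343 m/s, n = 2
Formula: f_n = (2n - 1) * c / (4 * L)
Compute 2n - 1 = 2*2 - 1 = 3
Compute 4 * L = 4 * 1.38 = 5.52
f = 3 * 343 / 5.52
f = 186.41

186.41 Hz


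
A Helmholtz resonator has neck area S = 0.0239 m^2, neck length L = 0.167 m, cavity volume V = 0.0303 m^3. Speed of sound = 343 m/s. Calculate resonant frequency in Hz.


Given values:
  S = 0.0239 m^2, L = 0.167 m, V = 0.0303 m^3, c = 343 m/s
Formula: f = (c / (2*pi)) * sqrt(S / (V * L))
Compute V * L = 0.0303 * 0.167 = 0.0050601
Compute S / (V * L) = 0.0239 / 0.0050601 = 4.7232
Compute sqrt(4.7232) = 2.173292
Compute c / (2*pi) = 343 / 6.283185 = 54.590148
f = 54.590148 * 2.173292 = 118.64

118.64 Hz


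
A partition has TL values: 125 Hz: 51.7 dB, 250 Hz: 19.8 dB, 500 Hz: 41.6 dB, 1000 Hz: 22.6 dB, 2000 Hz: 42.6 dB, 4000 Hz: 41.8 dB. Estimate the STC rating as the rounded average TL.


Given TL values at each frequency:
  125 Hz: 51.7 dB
  250 Hz: 19.8 dB
  500 Hz: 41.6 dB
  1000 Hz: 22.6 dB
  2000 Hz: 42.6 dB
  4000 Hz: 41.8 dB
Formula: STC ~ round(average of TL values)
Sum = 51.7 + 19.8 + 41.6 + 22.6 + 42.6 + 41.8 = 220.1
Average = 220.1 / 6 = 36.68
Rounded: 37

37


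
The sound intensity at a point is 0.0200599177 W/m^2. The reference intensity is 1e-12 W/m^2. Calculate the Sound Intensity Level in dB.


Given values:
  I = 0.0200599177 W/m^2
  I_ref = 1e-12 W/m^2
Formula: SIL = 10 * log10(I / I_ref)
Compute ratio: I / I_ref = 20059917700
Compute log10: log10(20059917700) = 10.302329
Multiply: SIL = 10 * 10.302329 = 103.02

103.02 dB


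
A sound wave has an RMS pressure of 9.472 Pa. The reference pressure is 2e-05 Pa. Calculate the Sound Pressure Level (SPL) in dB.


Given values:
  p = 9.472 Pa
  p_ref = 2e-05 Pa
Formula: SPL = 20 * log10(p / p_ref)
Compute ratio: p / p_ref = 9.472 / 2e-05 = 473600
Compute log10: log10(473600) = 5.675412
Multiply: SPL = 20 * 5.675412 = 113.51

113.51 dB


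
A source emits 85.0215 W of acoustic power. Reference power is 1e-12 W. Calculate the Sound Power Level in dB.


Given values:
  W = 85.0215 W
  W_ref = 1e-12 W
Formula: SWL = 10 * log10(W / W_ref)
Compute ratio: W / W_ref = 85021500000000
Compute log10: log10(85021500000000) = 13.929529
Multiply: SWL = 10 * 13.929529 = 139.3

139.3 dB


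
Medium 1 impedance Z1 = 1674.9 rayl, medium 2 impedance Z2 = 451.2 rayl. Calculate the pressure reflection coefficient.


Given values:
  Z1 = 1674.9 rayl, Z2 = 451.2 rayl
Formula: R = (Z2 - Z1) / (Z2 + Z1)
Numerator: Z2 - Z1 = 451.2 - 1674.9 = -1223.7
Denominator: Z2 + Z1 = 451.2 + 1674.9 = 2126.1
R = -1223.7 / 2126.1 = -0.5756

-0.5756


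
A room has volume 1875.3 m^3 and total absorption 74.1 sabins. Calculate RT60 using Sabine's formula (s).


Given values:
  V = 1875.3 m^3
  A = 74.1 sabins
Formula: RT60 = 0.161 * V / A
Numerator: 0.161 * 1875.3 = 301.9233
RT60 = 301.9233 / 74.1 = 4.075

4.075 s


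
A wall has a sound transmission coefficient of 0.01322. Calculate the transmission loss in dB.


Given values:
  tau = 0.01322
Formula: TL = 10 * log10(1 / tau)
Compute 1 / tau = 1 / 0.01322 = 75.643
Compute log10(75.643) = 1.878769
TL = 10 * 1.878769 = 18.79

18.79 dB


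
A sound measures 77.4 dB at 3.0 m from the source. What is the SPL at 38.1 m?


Given values:
  SPL1 = 77.4 dB, r1 = 3.0 m, r2 = 38.1 m
Formula: SPL2 = SPL1 - 20 * log10(r2 / r1)
Compute ratio: r2 / r1 = 38.1 / 3.0 = 12.7
Compute log10: log10(12.7) = 1.103804
Compute drop: 20 * 1.103804 = 22.0761
SPL2 = 77.4 - 22.0761 = 55.32

55.32 dB


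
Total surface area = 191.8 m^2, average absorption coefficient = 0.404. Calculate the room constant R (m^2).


Given values:
  S = 191.8 m^2, alpha = 0.404
Formula: R = S * alpha / (1 - alpha)
Numerator: 191.8 * 0.404 = 77.4872
Denominator: 1 - 0.404 = 0.596
R = 77.4872 / 0.596 = 130.01

130.01 m^2


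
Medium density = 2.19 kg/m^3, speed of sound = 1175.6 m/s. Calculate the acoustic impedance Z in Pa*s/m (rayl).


Given values:
  rho = 2.19 kg/m^3
  c = 1175.6 m/s
Formula: Z = rho * c
Z = 2.19 * 1175.6
Z = 2574.56

2574.56 rayl


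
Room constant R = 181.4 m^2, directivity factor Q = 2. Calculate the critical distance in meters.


Given values:
  R = 181.4 m^2, Q = 2
Formula: d_c = 0.141 * sqrt(Q * R)
Compute Q * R = 2 * 181.4 = 362.8
Compute sqrt(362.8) = 19.0473
d_c = 0.141 * 19.0473 = 2.686

2.686 m


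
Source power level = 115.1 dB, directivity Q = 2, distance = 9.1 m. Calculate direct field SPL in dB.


Given values:
  Lw = 115.1 dB, Q = 2, r = 9.1 m
Formula: SPL = Lw + 10 * log10(Q / (4 * pi * r^2))
Compute 4 * pi * r^2 = 4 * pi * 9.1^2 = 1040.6212
Compute Q / denom = 2 / 1040.6212 = 0.00192193
Compute 10 * log10(0.00192193) = -27.1626
SPL = 115.1 + (-27.1626) = 87.94

87.94 dB


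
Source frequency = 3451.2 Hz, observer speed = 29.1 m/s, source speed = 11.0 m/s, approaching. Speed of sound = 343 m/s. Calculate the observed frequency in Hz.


Given values:
  f_s = 3451.2 Hz, v_o = 29.1 m/s, v_s = 11.0 m/s
  Direction: approaching
Formula: f_o = f_s * (c + v_o) / (c - v_s)
Numerator: c + v_o = 343 + 29.1 = 372.1
Denominator: c - v_s = 343 - 11.0 = 332.0
f_o = 3451.2 * 372.1 / 332.0 = 3868.05

3868.05 Hz


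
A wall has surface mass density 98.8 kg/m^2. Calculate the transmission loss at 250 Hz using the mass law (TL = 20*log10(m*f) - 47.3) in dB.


Given values:
  m = 98.8 kg/m^2, f = 250 Hz
Formula: TL = 20 * log10(m * f) - 47.3
Compute m * f = 98.8 * 250 = 24700.0
Compute log10(24700.0) = 4.392697
Compute 20 * 4.392697 = 87.8539
TL = 87.8539 - 47.3 = 40.55

40.55 dB


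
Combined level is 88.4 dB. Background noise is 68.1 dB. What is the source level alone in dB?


Given values:
  L_total = 88.4 dB, L_bg = 68.1 dB
Formula: L_source = 10 * log10(10^(L_total/10) - 10^(L_bg/10))
Convert to linear:
  10^(88.4/10) = 691830970.9189
  10^(68.1/10) = 6456542.2903
Difference: 691830970.9189 - 6456542.2903 = 685374428.6286
L_source = 10 * log10(685374428.6286) = 88.36

88.36 dB


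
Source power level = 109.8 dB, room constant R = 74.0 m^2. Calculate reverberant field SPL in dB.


Given values:
  Lw = 109.8 dB, R = 74.0 m^2
Formula: SPL = Lw + 10 * log10(4 / R)
Compute 4 / R = 4 / 74.0 = 0.054054
Compute 10 * log10(0.054054) = -12.6717
SPL = 109.8 + (-12.6717) = 97.13

97.13 dB


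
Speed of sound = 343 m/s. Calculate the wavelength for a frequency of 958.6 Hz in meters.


Given values:
  c = 343 m/s, f = 958.6 Hz
Formula: lambda = c / f
lambda = 343 / 958.6
lambda = 0.3578

0.3578 m


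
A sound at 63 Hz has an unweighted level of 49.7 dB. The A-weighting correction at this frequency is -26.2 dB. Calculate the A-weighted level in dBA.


Given values:
  SPL = 49.7 dB
  A-weighting at 63 Hz = -26.2 dB
Formula: L_A = SPL + A_weight
L_A = 49.7 + (-26.2)
L_A = 23.5

23.5 dBA


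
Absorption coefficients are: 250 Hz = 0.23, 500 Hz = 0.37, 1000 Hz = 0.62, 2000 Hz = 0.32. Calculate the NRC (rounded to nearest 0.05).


Given values:
  a_250 = 0.23, a_500 = 0.37
  a_1000 = 0.62, a_2000 = 0.32
Formula: NRC = (a250 + a500 + a1000 + a2000) / 4
Sum = 0.23 + 0.37 + 0.62 + 0.32 = 1.54
NRC = 1.54 / 4 = 0.385
Rounded to nearest 0.05: 0.4

0.4
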